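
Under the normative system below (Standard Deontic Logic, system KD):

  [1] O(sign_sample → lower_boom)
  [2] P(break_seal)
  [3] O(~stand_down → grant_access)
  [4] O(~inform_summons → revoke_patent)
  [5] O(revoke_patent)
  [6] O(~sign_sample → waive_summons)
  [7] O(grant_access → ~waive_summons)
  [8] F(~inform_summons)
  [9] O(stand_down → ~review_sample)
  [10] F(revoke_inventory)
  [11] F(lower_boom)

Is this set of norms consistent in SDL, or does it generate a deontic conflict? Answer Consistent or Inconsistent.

Consistent

Premise 4 is O(~inform_summons → revoke_patent); even if O(revoke_patent) held, inferring O(~inform_summons) would be affirming the consequent — invalid.
So O(~inform_summons) is not derivable, and the apparent clash with O(inform_summons) does not arise.
A world satisfying every obligation exists (e.g. break_seal=false, grant_access=false, inform_summons=true, lower_boom=false, review_sample=false, revoke_inventory=false, revoke_patent=true, sign_sample=false, stand_down=true, waive_summons=true); no atom is both obligatory and forbidden, so the set is consistent.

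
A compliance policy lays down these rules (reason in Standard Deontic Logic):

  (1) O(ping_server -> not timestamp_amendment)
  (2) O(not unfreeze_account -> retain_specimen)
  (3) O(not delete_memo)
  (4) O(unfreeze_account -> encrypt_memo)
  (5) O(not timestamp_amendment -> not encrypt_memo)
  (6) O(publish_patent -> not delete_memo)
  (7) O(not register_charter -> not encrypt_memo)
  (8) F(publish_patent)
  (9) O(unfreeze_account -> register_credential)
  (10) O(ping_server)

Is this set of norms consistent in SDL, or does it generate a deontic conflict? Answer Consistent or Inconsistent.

Consistent

Premise 6 is O(publish_patent -> not delete_memo); even if O(not delete_memo) held, inferring O(publish_patent) would be affirming the consequent — invalid.
So O(publish_patent) is not derivable, and the apparent clash with O(not publish_patent) does not arise.
A world satisfying every obligation exists (e.g. delete_memo=false, encrypt_memo=false, ping_server=true, publish_patent=false, register_charter=false, register_credential=false, retain_specimen=true, timestamp_amendment=false, unfreeze_account=false); no atom is both obligatory and forbidden, so the set is consistent.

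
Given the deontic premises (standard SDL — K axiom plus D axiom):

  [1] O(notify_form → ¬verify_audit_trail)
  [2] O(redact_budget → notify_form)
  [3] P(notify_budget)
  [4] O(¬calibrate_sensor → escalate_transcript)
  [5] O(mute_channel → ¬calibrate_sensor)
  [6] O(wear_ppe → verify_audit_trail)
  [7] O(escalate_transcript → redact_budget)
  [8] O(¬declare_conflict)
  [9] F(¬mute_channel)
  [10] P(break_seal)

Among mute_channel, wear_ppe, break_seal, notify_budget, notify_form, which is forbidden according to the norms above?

F(¬mute_channel) at premise 9 means O(mute_channel).
Premise 5 is O(mute_channel → ¬calibrate_sensor); since O(mute_channel), deontic closure gives O(¬calibrate_sensor).
With premise 4, O(¬calibrate_sensor → escalate_transcript), the K-axiom yields O(escalate_transcript).
With premise 7, O(escalate_transcript → redact_budget), the K-axiom yields O(redact_budget).
With premise 2, O(redact_budget → notify_form), the K-axiom yields O(notify_form).
Applying K to premise 1 (O(notify_form → ¬verify_audit_trail)) and O(notify_form) yields O(¬verify_audit_trail).
Premise 6, O(wear_ppe → verify_audit_trail), contraposes to O(¬verify_audit_trail → ¬wear_ppe); with O(¬verify_audit_trail) we get O(¬wear_ppe).
So O(¬wear_ppe) holds, i.e. wear_ppe is forbidden. None of the other listed options is forbidden under the premises.

wear_ppe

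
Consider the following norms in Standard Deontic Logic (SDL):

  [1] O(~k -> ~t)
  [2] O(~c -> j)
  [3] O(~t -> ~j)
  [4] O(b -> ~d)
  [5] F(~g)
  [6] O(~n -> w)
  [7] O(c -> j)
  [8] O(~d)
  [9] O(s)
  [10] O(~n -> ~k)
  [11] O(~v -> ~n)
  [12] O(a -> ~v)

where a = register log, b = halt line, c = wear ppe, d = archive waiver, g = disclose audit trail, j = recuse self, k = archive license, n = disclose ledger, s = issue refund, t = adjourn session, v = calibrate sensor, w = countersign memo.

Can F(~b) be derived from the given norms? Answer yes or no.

No

Premise 4 is O(b -> ~d); even if O(~d) held, inferring O(b) would be affirming the consequent — invalid.
No other premise forces O(b). An ideal world satisfying every premise can still have ~b true, so F(~b) is not derivable.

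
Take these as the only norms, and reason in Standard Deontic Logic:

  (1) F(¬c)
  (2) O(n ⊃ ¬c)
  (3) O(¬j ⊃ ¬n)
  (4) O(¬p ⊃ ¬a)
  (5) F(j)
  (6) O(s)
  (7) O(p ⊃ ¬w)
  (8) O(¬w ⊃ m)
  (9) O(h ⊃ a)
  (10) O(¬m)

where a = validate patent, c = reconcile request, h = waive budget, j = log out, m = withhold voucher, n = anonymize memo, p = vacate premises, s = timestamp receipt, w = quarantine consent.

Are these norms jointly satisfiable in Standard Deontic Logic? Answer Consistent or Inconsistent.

Premise 2 is O(n ⊃ ¬c), but O(n) is not derivable from the premises, so it does not yield O(¬c).
So O(¬c) is not derivable, and the apparent clash with O(c) does not arise.
A world satisfying every obligation exists (e.g. a=false, c=true, h=false, j=false, m=false, n=false, p=false, s=true, w=true); no atom is both obligatory and forbidden, so the set is consistent.

Consistent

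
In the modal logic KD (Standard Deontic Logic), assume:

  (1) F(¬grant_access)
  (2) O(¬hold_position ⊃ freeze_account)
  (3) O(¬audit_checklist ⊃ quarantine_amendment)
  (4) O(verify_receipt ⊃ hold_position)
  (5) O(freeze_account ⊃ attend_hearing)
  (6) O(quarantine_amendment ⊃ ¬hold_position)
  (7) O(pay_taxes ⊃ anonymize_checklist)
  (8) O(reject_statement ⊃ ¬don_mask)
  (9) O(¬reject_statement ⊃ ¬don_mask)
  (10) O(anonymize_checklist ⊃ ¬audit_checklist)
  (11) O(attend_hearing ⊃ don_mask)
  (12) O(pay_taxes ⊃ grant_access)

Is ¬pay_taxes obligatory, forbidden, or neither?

Premises 9 and 8 cover both cases: O(¬reject_statement ⊃ ¬don_mask) and O(reject_statement ⊃ ¬don_mask). Since ¬reject_statement ∨ reject_statement is a tautology, O(¬don_mask) follows.
Premise 11 is O(attend_hearing ⊃ don_mask); contrapositively O(¬don_mask ⊃ ¬attend_hearing). Since O(¬don_mask) holds, K gives O(¬attend_hearing).
Premise 5 is O(freeze_account ⊃ attend_hearing); contrapositively O(¬attend_hearing ⊃ ¬freeze_account). Since O(¬attend_hearing) holds, K gives O(¬freeze_account).
Premise 2 is O(¬hold_position ⊃ freeze_account); contrapositively O(¬freeze_account ⊃ hold_position). Since O(¬freeze_account) holds, K gives O(hold_position).
Premise 6 is O(quarantine_amendment ⊃ ¬hold_position); contrapositively O(hold_position ⊃ ¬quarantine_amendment). Since O(hold_position) holds, K gives O(¬quarantine_amendment).
Premise 3 is O(¬audit_checklist ⊃ quarantine_amendment); contrapositively O(¬quarantine_amendment ⊃ audit_checklist). Since O(¬quarantine_amendment) holds, K gives O(audit_checklist).
Premise 10 is O(anonymize_checklist ⊃ ¬audit_checklist); contrapositively O(audit_checklist ⊃ ¬anonymize_checklist). Since O(audit_checklist) holds, K gives O(¬anonymize_checklist).
Premise 7, O(pay_taxes ⊃ anonymize_checklist), contraposes to O(¬anonymize_checklist ⊃ ¬pay_taxes); with O(¬anonymize_checklist) we get O(¬pay_taxes).
Premises 1, 4, 12 do not contribute to this derivation.
Hence ¬pay_taxes is obligatory.

Obligatory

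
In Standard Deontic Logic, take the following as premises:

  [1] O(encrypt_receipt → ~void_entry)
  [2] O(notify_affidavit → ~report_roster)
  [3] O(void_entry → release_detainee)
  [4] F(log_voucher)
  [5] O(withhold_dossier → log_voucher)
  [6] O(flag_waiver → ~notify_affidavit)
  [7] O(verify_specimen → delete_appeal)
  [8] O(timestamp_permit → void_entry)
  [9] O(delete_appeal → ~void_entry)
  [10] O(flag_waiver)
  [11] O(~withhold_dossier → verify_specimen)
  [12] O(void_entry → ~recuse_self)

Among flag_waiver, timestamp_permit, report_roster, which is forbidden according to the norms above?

timestamp_permit

Premise 4, F(log_voucher), is equivalent to O(~log_voucher).
Premise 5 is O(withhold_dossier → log_voucher); contrapositively O(~log_voucher → ~withhold_dossier). Since O(~log_voucher) holds, K gives O(~withhold_dossier).
Premise 11 is O(~withhold_dossier → verify_specimen); since O(~withhold_dossier), deontic closure gives O(verify_specimen).
Premise 7 is O(verify_specimen → delete_appeal); since O(verify_specimen), deontic closure gives O(delete_appeal).
Premise 9 is O(delete_appeal → ~void_entry); since O(delete_appeal), deontic closure gives O(~void_entry).
The contrapositive of premise 8 (O(timestamp_permit → void_entry)) is O(~void_entry → ~timestamp_permit), and O(~void_entry) is already established, so O(~timestamp_permit).
So O(~timestamp_permit) holds, i.e. timestamp_permit is forbidden. None of the other listed options is forbidden under the premises.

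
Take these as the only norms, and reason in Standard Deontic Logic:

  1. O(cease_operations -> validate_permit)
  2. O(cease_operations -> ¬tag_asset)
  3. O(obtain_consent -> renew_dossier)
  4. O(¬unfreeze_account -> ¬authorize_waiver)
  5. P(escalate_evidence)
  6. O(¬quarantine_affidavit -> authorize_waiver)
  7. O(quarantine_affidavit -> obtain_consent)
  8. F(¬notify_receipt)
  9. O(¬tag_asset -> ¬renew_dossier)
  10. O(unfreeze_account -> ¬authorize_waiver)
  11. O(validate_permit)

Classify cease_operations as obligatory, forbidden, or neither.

By case analysis on ¬unfreeze_account: premise 4 gives O(¬unfreeze_account -> ¬authorize_waiver) and premise 10 gives O(unfreeze_account -> ¬authorize_waiver), so O(¬authorize_waiver) either way.
Premise 6 is O(¬quarantine_affidavit -> authorize_waiver); contrapositively O(¬authorize_waiver -> quarantine_affidavit). Since O(¬authorize_waiver) holds, K gives O(quarantine_affidavit).
From O(quarantine_affidavit) and premise 7, O(quarantine_affidavit -> obtain_consent), we obtain O(obtain_consent).
Premise 3 is O(obtain_consent -> renew_dossier); since O(obtain_consent), deontic closure gives O(renew_dossier).
The contrapositive of premise 9 (O(¬tag_asset -> ¬renew_dossier)) is O(renew_dossier -> tag_asset), and O(renew_dossier) is already established, so O(tag_asset).
Premise 2 is O(cease_operations -> ¬tag_asset); contrapositively O(tag_asset -> ¬cease_operations). Since O(tag_asset) holds, K gives O(¬cease_operations).
Premises 1, 5, 8, 11 do not contribute to this derivation.
Thus O(¬cease_operations), which is F(cease_operations): cease_operations is forbidden.

Forbidden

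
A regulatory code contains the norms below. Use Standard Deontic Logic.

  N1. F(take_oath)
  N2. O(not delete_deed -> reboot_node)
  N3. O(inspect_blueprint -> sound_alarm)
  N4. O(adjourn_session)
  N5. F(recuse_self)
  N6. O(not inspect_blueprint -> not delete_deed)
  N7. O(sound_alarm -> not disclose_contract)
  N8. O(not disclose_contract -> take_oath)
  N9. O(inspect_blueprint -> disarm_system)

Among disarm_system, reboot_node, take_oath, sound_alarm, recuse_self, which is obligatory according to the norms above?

Premise 1, F(take_oath), is equivalent to O(not take_oath).
Premise 8, O(not disclose_contract -> take_oath), contraposes to O(not take_oath -> disclose_contract); with O(not take_oath) we get O(disclose_contract).
Premise 7, O(sound_alarm -> not disclose_contract), contraposes to O(disclose_contract -> not sound_alarm); with O(disclose_contract) we get O(not sound_alarm).
The contrapositive of premise 3 (O(inspect_blueprint -> sound_alarm)) is O(not sound_alarm -> not inspect_blueprint), and O(not sound_alarm) is already established, so O(not inspect_blueprint).
Premise 6 is O(not inspect_blueprint -> not delete_deed); since O(not inspect_blueprint), deontic closure gives O(not delete_deed).
With premise 2, O(not delete_deed -> reboot_node), the K-axiom yields O(reboot_node).
So O(reboot_node) holds — reboot_node is obligatory. None of the other listed options is made obligatory by any chain of premises.

reboot_node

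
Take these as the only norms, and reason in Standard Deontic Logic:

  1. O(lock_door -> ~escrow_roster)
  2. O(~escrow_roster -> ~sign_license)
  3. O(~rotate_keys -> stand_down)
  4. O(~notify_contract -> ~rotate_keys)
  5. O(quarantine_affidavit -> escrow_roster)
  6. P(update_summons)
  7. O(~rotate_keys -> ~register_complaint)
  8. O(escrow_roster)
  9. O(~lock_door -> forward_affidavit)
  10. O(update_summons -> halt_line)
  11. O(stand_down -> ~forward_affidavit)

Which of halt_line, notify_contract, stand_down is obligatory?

From premise 8 we have O(escrow_roster).
Premise 1 is O(lock_door -> ~escrow_roster); contrapositively O(escrow_roster -> ~lock_door). Since O(escrow_roster) holds, K gives O(~lock_door).
Applying K to premise 9 (O(~lock_door -> forward_affidavit)) and O(~lock_door) yields O(forward_affidavit).
Premise 11, O(stand_down -> ~forward_affidavit), contraposes to O(forward_affidavit -> ~stand_down); with O(forward_affidavit) we get O(~stand_down).
Premise 3, O(~rotate_keys -> stand_down), contraposes to O(~stand_down -> rotate_keys); with O(~stand_down) we get O(rotate_keys).
The contrapositive of premise 4 (O(~notify_contract -> ~rotate_keys)) is O(rotate_keys -> notify_contract), and O(rotate_keys) is already established, so O(notify_contract).
So O(notify_contract) holds — notify_contract is obligatory. None of the other listed options is made obligatory by any chain of premises.

notify_contract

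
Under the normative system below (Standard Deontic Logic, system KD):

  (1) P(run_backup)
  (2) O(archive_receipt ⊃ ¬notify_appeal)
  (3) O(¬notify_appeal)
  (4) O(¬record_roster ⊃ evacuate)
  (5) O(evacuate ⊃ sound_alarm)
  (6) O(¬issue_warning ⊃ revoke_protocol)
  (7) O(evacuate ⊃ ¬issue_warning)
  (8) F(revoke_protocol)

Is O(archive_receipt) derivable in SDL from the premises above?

Premise 2 is O(archive_receipt ⊃ ¬notify_appeal); even if O(¬notify_appeal) held, inferring O(archive_receipt) would be affirming the consequent — invalid.
No other premise forces O(archive_receipt). An ideal world satisfying every premise can still have archive_receipt false, so O(archive_receipt) is not derivable.

No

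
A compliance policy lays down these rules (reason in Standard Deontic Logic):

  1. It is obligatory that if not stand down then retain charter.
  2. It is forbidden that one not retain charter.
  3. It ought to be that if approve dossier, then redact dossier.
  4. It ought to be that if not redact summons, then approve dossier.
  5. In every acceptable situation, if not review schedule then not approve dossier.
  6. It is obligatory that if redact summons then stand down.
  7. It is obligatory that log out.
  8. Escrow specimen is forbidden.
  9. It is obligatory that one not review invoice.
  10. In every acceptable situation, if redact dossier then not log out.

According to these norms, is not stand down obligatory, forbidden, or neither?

Premise 7 states O(log_out) outright.
Premise 10, O(redact_dossier → ¬log_out), contraposes to O(log_out → ¬redact_dossier); with O(log_out) we get O(¬redact_dossier).
The contrapositive of premise 3 (O(approve_dossier → redact_dossier)) is O(¬redact_dossier → ¬approve_dossier), and O(¬redact_dossier) is already established, so O(¬approve_dossier).
Premise 4 is O(¬redact_summons → approve_dossier); contrapositively O(¬approve_dossier → redact_summons). Since O(¬approve_dossier) holds, K gives O(redact_summons).
From O(redact_summons) and premise 6, O(redact_summons → stand_down), we obtain O(stand_down).
Premises 1, 2, 5, 8, 9 do not contribute to this derivation.
Thus O(stand_down), which is F(¬stand_down): ¬stand_down is forbidden.

Forbidden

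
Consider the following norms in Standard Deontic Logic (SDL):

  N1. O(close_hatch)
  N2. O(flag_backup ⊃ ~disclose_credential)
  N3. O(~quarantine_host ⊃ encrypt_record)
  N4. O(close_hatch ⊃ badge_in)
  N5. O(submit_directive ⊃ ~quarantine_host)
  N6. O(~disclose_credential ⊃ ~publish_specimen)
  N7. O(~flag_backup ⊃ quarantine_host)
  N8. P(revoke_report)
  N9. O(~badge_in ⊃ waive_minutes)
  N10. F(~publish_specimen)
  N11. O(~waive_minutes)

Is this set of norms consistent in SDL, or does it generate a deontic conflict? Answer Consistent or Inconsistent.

Premise 9 is O(~badge_in ⊃ waive_minutes), but O(~badge_in) is not derivable from the premises, so it does not yield O(waive_minutes).
So O(waive_minutes) is not derivable, and the apparent clash with O(~waive_minutes) does not arise.
A world satisfying every obligation exists (e.g. badge_in=true, close_hatch=true, disclose_credential=true, encrypt_record=false, flag_backup=false, publish_specimen=true, quarantine_host=true, revoke_report=false, submit_directive=false, waive_minutes=false); no atom is both obligatory and forbidden, so the set is consistent.

Consistent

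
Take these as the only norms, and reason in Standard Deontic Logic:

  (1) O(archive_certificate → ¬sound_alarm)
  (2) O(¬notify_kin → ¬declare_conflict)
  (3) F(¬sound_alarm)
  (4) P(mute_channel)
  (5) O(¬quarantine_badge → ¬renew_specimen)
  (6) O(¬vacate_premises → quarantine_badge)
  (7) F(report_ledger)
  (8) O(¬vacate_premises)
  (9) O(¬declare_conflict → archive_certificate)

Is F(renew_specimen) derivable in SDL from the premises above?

Premise 5 is O(¬quarantine_badge → ¬renew_specimen), but O(¬quarantine_badge) is not derivable from the premises, so it does not yield O(¬renew_specimen).
No other premise forces O(¬renew_specimen). An ideal world satisfying every premise can still have renew_specimen true, so F(renew_specimen) is not derivable.

No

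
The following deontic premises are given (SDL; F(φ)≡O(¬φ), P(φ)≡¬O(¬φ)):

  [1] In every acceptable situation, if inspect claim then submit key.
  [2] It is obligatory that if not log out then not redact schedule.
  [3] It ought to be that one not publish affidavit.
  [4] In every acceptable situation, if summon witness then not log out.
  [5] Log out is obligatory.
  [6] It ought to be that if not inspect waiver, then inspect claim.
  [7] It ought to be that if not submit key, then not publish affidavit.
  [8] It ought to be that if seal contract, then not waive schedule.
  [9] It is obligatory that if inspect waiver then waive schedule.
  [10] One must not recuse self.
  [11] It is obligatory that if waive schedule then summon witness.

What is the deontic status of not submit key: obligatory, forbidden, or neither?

Forbidden

From premise 5 we have O(log_out).
Premise 4 is O(summon_witness → ¬log_out); contrapositively O(log_out → ¬summon_witness). Since O(log_out) holds, K gives O(¬summon_witness).
The contrapositive of premise 11 (O(waive_schedule → summon_witness)) is O(¬summon_witness → ¬waive_schedule), and O(¬summon_witness) is already established, so O(¬waive_schedule).
Premise 9 is O(inspect_waiver → waive_schedule); contrapositively O(¬waive_schedule → ¬inspect_waiver). Since O(¬waive_schedule) holds, K gives O(¬inspect_waiver).
Premise 6 is O(¬inspect_waiver → inspect_claim); since O(¬inspect_waiver), deontic closure gives O(inspect_claim).
Premise 1 is O(inspect_claim → submit_key); since O(inspect_claim), deontic closure gives O(submit_key).
Premises 2, 3, 7, 8, 10 do not contribute to this derivation.
Thus O(submit_key), which is F(¬submit_key): ¬submit_key is forbidden.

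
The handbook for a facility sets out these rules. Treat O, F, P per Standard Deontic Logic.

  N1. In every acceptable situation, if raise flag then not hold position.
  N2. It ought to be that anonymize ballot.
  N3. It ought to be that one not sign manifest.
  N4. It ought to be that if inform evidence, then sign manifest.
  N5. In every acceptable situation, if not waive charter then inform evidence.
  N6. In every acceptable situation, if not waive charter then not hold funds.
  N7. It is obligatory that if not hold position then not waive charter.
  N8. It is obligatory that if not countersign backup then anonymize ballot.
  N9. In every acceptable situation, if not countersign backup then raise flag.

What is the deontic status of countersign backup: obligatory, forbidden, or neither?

Obligatory

From premise 3 we have O(¬sign_manifest).
Premise 4 is O(inform_evidence → sign_manifest); contrapositively O(¬sign_manifest → ¬inform_evidence). Since O(¬sign_manifest) holds, K gives O(¬inform_evidence).
Premise 5, O(¬waive_charter → inform_evidence), contraposes to O(¬inform_evidence → waive_charter); with O(¬inform_evidence) we get O(waive_charter).
Premise 7 is O(¬hold_position → ¬waive_charter); contrapositively O(waive_charter → hold_position). Since O(waive_charter) holds, K gives O(hold_position).
Premise 1, O(raise_flag → ¬hold_position), contraposes to O(hold_position → ¬raise_flag); with O(hold_position) we get O(¬raise_flag).
Premise 9, O(¬countersign_backup → raise_flag), contraposes to O(¬raise_flag → countersign_backup); with O(¬raise_flag) we get O(countersign_backup).
Premises 2, 6, 8 do not contribute to this derivation.
Hence countersign_backup is obligatory.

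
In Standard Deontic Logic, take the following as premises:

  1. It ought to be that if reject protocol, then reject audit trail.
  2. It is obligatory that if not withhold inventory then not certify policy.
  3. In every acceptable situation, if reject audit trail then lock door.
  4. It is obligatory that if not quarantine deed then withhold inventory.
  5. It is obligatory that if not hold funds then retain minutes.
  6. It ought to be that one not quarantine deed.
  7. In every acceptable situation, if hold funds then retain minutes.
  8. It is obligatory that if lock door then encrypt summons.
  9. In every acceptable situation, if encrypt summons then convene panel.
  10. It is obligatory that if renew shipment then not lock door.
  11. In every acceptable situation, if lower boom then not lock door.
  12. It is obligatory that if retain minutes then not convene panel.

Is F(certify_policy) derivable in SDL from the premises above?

No

Premise 2 is O(¬withhold_inventory → ¬certify_policy), but O(¬withhold_inventory) is not derivable from the premises, so it does not yield O(¬certify_policy).
No other premise forces O(¬certify_policy). An ideal world satisfying every premise can still have certify_policy true, so F(certify_policy) is not derivable.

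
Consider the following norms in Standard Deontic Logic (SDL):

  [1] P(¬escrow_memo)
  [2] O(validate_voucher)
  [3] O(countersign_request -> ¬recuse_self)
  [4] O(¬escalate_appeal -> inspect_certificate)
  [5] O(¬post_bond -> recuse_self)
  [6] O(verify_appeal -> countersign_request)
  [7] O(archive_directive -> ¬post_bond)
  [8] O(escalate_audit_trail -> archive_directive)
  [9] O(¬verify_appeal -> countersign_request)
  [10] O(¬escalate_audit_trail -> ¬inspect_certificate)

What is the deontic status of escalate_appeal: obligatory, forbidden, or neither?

Obligatory

Premises 9 and 6 are O(¬verify_appeal -> countersign_request) and O(verify_appeal -> countersign_request); every ideal world satisfies ¬verify_appeal or verify_appeal, so in either case countersign_request holds — hence O(countersign_request).
With premise 3, O(countersign_request -> ¬recuse_self), the K-axiom yields O(¬recuse_self).
Premise 5 is O(¬post_bond -> recuse_self); contrapositively O(¬recuse_self -> post_bond). Since O(¬recuse_self) holds, K gives O(post_bond).
The contrapositive of premise 7 (O(archive_directive -> ¬post_bond)) is O(post_bond -> ¬archive_directive), and O(post_bond) is already established, so O(¬archive_directive).
Premise 8 is O(escalate_audit_trail -> archive_directive); contrapositively O(¬archive_directive -> ¬escalate_audit_trail). Since O(¬archive_directive) holds, K gives O(¬escalate_audit_trail).
With premise 10, O(¬escalate_audit_trail -> ¬inspect_certificate), the K-axiom yields O(¬inspect_certificate).
The contrapositive of premise 4 (O(¬escalate_appeal -> inspect_certificate)) is O(¬inspect_certificate -> escalate_appeal), and O(¬inspect_certificate) is already established, so O(escalate_appeal).
Premises 1, 2 do not contribute to this derivation.
Hence escalate_appeal is obligatory.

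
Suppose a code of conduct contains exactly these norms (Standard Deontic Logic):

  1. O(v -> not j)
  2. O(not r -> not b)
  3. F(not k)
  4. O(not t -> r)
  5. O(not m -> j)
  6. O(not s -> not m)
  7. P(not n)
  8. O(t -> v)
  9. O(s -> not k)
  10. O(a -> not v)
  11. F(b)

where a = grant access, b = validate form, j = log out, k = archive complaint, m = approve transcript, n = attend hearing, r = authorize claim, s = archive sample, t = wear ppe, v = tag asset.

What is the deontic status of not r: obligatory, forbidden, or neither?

Premise 3, F(not k), is equivalent to O(k).
Premise 9, O(s -> not k), contraposes to O(k -> not s); with O(k) we get O(not s).
Premise 6 is O(not s -> not m); since O(not s), deontic closure gives O(not m).
With premise 5, O(not m -> j), the K-axiom yields O(j).
The contrapositive of premise 1 (O(v -> not j)) is O(j -> not v), and O(j) is already established, so O(not v).
Premise 8 is O(t -> v); contrapositively O(not v -> not t). Since O(not v) holds, K gives O(not t).
Applying K to premise 4 (O(not t -> r)) and O(not t) yields O(r).
Premises 2, 7, 10, 11 do not contribute to this derivation.
Thus O(r), which is F(not r): not r is forbidden.

Forbidden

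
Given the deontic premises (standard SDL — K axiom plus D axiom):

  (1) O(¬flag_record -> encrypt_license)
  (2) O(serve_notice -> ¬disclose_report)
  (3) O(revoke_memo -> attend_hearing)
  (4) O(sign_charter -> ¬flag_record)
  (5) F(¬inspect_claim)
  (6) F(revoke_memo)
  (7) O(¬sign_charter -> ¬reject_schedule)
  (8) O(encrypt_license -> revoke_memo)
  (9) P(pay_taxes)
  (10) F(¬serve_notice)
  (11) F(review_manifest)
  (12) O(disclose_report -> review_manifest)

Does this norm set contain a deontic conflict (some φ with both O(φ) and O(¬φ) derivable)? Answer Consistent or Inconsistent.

Premise 12 is O(disclose_report -> review_manifest), but O(disclose_report) is not derivable from the premises, so it does not yield O(review_manifest).
So O(review_manifest) is not derivable, and the apparent clash with O(¬review_manifest) does not arise.
A world satisfying every obligation exists (e.g. attend_hearing=false, disclose_report=false, encrypt_license=false, flag_record=true, inspect_claim=true, pay_taxes=false, reject_schedule=false, review_manifest=false, revoke_memo=false, serve_notice=true, sign_charter=false); no atom is both obligatory and forbidden, so the set is consistent.

Consistent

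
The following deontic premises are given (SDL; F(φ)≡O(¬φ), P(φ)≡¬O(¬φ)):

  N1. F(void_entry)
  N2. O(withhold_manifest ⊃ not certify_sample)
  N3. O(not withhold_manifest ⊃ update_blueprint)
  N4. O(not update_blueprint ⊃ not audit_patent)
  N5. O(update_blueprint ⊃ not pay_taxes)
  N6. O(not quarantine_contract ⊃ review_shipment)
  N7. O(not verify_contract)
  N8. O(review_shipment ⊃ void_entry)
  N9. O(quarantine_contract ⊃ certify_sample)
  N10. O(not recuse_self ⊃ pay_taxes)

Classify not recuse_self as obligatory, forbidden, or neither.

Forbidden

Premise 1, F(void_entry), is equivalent to O(not void_entry).
Premise 8 is O(review_shipment ⊃ void_entry); contrapositively O(not void_entry ⊃ not review_shipment). Since O(not void_entry) holds, K gives O(not review_shipment).
The contrapositive of premise 6 (O(not quarantine_contract ⊃ review_shipment)) is O(not review_shipment ⊃ quarantine_contract), and O(not review_shipment) is already established, so O(quarantine_contract).
Premise 9 is O(quarantine_contract ⊃ certify_sample); since O(quarantine_contract), deontic closure gives O(certify_sample).
Premise 2 is O(withhold_manifest ⊃ not certify_sample); contrapositively O(certify_sample ⊃ not withhold_manifest). Since O(certify_sample) holds, K gives O(not withhold_manifest).
With premise 3, O(not withhold_manifest ⊃ update_blueprint), the K-axiom yields O(update_blueprint).
Premise 5 is O(update_blueprint ⊃ not pay_taxes); since O(update_blueprint), deontic closure gives O(not pay_taxes).
Premise 10, O(not recuse_self ⊃ pay_taxes), contraposes to O(not pay_taxes ⊃ recuse_self); with O(not pay_taxes) we get O(recuse_self).
Premises 4, 7 do not contribute to this derivation.
Thus O(recuse_self), which is F(not recuse_self): not recuse_self is forbidden.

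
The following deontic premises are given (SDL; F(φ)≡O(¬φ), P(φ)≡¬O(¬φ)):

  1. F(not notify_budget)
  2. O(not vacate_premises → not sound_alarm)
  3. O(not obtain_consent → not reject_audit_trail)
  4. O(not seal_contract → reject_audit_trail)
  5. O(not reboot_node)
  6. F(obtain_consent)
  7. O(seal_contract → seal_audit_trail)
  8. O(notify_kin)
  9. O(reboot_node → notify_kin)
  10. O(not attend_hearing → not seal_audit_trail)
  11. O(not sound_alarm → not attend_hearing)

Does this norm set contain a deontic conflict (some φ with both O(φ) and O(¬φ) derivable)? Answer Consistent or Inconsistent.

Consistent

Premise 9 is O(reboot_node → notify_kin); even if O(notify_kin) held, inferring O(reboot_node) would be affirming the consequent — invalid.
So O(reboot_node) is not derivable, and the apparent clash with O(not reboot_node) does not arise.
A world satisfying every obligation exists (e.g. attend_hearing=true, notify_budget=true, notify_kin=true, obtain_consent=false, reboot_node=false, reject_audit_trail=false, seal_audit_trail=true, seal_contract=true, sound_alarm=true, vacate_premises=true); no atom is both obligatory and forbidden, so the set is consistent.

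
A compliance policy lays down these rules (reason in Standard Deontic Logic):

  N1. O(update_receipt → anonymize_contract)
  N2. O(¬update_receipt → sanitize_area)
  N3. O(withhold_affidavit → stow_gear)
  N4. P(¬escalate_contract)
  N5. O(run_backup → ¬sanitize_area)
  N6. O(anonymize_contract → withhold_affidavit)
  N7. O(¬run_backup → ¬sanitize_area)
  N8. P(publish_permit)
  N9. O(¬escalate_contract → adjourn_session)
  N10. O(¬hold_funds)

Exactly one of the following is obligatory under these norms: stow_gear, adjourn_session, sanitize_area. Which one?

stow_gear

Premises 5 and 7 are O(run_backup → ¬sanitize_area) and O(¬run_backup → ¬sanitize_area); every ideal world satisfies run_backup or ¬run_backup, so in either case ¬sanitize_area holds — hence O(¬sanitize_area).
The contrapositive of premise 2 (O(¬update_receipt → sanitize_area)) is O(¬sanitize_area → update_receipt), and O(¬sanitize_area) is already established, so O(update_receipt).
Premise 1 is O(update_receipt → anonymize_contract); since O(update_receipt), deontic closure gives O(anonymize_contract).
Applying K to premise 6 (O(anonymize_contract → withhold_affidavit)) and O(anonymize_contract) yields O(withhold_affidavit).
Applying K to premise 3 (O(withhold_affidavit → stow_gear)) and O(withhold_affidavit) yields O(stow_gear).
So O(stow_gear) holds — stow_gear is obligatory. None of the other listed options is made obligatory by any chain of premises.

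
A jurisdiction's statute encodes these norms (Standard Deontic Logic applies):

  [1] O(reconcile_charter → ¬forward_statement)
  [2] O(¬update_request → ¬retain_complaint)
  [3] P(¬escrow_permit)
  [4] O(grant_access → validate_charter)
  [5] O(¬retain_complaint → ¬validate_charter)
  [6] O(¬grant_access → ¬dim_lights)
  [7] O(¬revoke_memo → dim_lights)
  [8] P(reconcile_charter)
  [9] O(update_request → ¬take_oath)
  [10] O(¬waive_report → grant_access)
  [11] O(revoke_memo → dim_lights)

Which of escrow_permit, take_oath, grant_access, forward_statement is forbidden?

take_oath

Premises 7 and 11 cover both cases: O(¬revoke_memo → dim_lights) and O(revoke_memo → dim_lights). Since ¬revoke_memo ∨ revoke_memo is a tautology, O(dim_lights) follows.
The contrapositive of premise 6 (O(¬grant_access → ¬dim_lights)) is O(dim_lights → grant_access), and O(dim_lights) is already established, so O(grant_access).
Applying K to premise 4 (O(grant_access → validate_charter)) and O(grant_access) yields O(validate_charter).
Premise 5 is O(¬retain_complaint → ¬validate_charter); contrapositively O(validate_charter → retain_complaint). Since O(validate_charter) holds, K gives O(retain_complaint).
Premise 2, O(¬update_request → ¬retain_complaint), contraposes to O(retain_complaint → update_request); with O(retain_complaint) we get O(update_request).
From O(update_request) and premise 9, O(update_request → ¬take_oath), we obtain O(¬take_oath).
So O(¬take_oath) holds, i.e. take_oath is forbidden. None of the other listed options is forbidden under the premises.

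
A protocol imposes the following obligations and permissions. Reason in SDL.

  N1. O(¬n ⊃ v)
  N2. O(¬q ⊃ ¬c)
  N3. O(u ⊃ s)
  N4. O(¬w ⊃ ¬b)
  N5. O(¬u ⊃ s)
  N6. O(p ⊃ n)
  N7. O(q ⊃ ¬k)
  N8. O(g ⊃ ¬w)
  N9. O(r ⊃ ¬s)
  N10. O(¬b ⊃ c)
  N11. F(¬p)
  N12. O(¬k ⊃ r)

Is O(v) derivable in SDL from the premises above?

No

Premise 1 is O(¬n ⊃ v), but O(¬n) is not derivable from the premises, so it does not yield O(v).
No other premise forces O(v). An ideal world satisfying every premise can still have v false, so O(v) is not derivable.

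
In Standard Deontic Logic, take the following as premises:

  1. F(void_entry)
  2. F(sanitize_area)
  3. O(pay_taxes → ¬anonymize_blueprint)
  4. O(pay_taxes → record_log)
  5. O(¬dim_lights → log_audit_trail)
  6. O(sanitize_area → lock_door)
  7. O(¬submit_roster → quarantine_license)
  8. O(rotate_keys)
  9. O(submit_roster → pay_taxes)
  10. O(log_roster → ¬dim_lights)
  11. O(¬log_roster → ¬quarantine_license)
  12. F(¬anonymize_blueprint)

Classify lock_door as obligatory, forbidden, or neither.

Neither

Premise 6 is O(sanitize_area → lock_door), but O(sanitize_area) is not derivable from the premises, so it does not yield O(lock_door).
No premise or chain of K-axiom applications forces O(lock_door), and none forces O(¬lock_door). So lock_door is neither obligatory nor forbidden under these norms.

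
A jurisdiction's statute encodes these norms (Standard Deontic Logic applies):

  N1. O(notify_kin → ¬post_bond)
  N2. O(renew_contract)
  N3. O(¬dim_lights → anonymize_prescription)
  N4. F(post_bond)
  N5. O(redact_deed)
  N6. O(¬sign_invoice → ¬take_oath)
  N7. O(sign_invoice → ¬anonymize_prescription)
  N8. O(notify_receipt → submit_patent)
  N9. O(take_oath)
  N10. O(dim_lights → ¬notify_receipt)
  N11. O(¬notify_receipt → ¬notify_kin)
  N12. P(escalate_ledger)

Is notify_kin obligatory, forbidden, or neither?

Forbidden

Premise 9 gives O(take_oath).
Premise 6 is O(¬sign_invoice → ¬take_oath); contrapositively O(take_oath → sign_invoice). Since O(take_oath) holds, K gives O(sign_invoice).
With premise 7, O(sign_invoice → ¬anonymize_prescription), the K-axiom yields O(¬anonymize_prescription).
Premise 3, O(¬dim_lights → anonymize_prescription), contraposes to O(¬anonymize_prescription → dim_lights); with O(¬anonymize_prescription) we get O(dim_lights).
Premise 10 is O(dim_lights → ¬notify_receipt); since O(dim_lights), deontic closure gives O(¬notify_receipt).
From O(¬notify_receipt) and premise 11, O(¬notify_receipt → ¬notify_kin), we obtain O(¬notify_kin).
Premises 1, 2, 4, 5, 8, 12 do not contribute to this derivation.
Thus O(¬notify_kin), which is F(notify_kin): notify_kin is forbidden.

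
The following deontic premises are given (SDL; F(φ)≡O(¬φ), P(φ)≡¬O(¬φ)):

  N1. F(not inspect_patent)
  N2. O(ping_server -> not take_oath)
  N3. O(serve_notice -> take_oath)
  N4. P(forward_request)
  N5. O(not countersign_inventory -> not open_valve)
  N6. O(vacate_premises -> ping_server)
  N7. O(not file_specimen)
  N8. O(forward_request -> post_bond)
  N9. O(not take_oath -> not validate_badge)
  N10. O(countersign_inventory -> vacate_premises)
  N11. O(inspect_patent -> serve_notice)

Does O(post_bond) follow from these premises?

No

Premise 8 is O(forward_request -> post_bond), but O(forward_request) is not derivable from the premises (the permission P(forward_request) asserts only not O(not forward_request), not O(forward_request)), so it does not yield O(post_bond).
No other premise forces O(post_bond). An ideal world satisfying every premise can still have post_bond false, so O(post_bond) is not derivable.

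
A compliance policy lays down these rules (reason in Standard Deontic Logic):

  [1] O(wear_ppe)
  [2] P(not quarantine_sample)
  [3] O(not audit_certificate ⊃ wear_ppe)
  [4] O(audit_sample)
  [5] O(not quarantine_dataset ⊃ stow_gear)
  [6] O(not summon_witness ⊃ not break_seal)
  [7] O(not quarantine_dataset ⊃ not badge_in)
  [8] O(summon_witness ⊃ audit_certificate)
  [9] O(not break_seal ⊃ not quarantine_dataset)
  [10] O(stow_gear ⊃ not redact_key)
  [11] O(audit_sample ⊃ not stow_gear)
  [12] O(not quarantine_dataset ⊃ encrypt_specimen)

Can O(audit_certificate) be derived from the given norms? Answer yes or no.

Premise 4 states O(audit_sample) outright.
Premise 11 is O(audit_sample ⊃ not stow_gear); since O(audit_sample), deontic closure gives O(not stow_gear).
Premise 5 is O(not quarantine_dataset ⊃ stow_gear); contrapositively O(not stow_gear ⊃ quarantine_dataset). Since O(not stow_gear) holds, K gives O(quarantine_dataset).
Premise 9, O(not break_seal ⊃ not quarantine_dataset), contraposes to O(quarantine_dataset ⊃ break_seal); with O(quarantine_dataset) we get O(break_seal).
Premise 6, O(not summon_witness ⊃ not break_seal), contraposes to O(break_seal ⊃ summon_witness); with O(break_seal) we get O(summon_witness).
Applying K to premise 8 (O(summon_witness ⊃ audit_certificate)) and O(summon_witness) yields O(audit_certificate).
Premises 1, 2, 3, 7, 10, 12 do not contribute to this derivation.
So O(audit_certificate) follows.

Yes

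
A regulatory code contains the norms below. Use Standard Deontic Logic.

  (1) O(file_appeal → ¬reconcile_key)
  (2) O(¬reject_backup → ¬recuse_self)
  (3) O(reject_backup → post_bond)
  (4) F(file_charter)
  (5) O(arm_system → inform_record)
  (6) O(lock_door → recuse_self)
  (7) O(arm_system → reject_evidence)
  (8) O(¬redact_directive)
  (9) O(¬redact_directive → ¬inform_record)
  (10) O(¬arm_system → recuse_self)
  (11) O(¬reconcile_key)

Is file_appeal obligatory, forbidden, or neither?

Neither

Premise 1 is O(file_appeal → ¬reconcile_key); even if O(¬reconcile_key) held, inferring O(file_appeal) would be affirming the consequent — invalid.
No premise or chain of K-axiom applications forces O(file_appeal), and none forces O(¬file_appeal). So file_appeal is neither obligatory nor forbidden under these norms.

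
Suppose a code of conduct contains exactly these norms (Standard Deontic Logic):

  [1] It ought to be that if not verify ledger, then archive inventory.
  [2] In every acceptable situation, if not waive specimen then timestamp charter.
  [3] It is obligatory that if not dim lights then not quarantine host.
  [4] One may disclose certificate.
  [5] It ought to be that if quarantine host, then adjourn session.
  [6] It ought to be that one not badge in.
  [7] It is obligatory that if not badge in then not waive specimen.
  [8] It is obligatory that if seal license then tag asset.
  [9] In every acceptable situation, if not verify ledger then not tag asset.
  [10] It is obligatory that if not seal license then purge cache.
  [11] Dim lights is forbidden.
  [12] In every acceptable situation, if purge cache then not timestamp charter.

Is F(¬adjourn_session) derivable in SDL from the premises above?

No

Premise 5 is O(quarantine_host → adjourn_session), but O(quarantine_host) is not derivable from the premises, so it does not yield O(adjourn_session).
No other premise forces O(adjourn_session). An ideal world satisfying every premise can still have ¬adjourn_session true, so F(¬adjourn_session) is not derivable.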